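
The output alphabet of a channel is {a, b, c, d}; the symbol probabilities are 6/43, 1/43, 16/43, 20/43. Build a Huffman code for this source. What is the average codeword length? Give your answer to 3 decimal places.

1.698 bits/symbol

Repeatedly combine the two least-probable nodes; the expected code length is the sum of the merged weights.
merge 1/43 + 6/43 → 7/43
merge 7/43 + 16/43 → 23/43
merge 20/43 + 23/43 → 1
L = 7/43 + 23/43 + 1 = 73/43 ≈ 1.698 bits/symbol.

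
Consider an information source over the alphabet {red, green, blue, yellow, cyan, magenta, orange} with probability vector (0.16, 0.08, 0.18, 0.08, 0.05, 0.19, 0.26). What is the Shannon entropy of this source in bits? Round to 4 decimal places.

H = −Σ pᵢ log₂ pᵢ.
−0.16·log₂(0.16) = 0.4230
−0.08·log₂(0.08) = 0.2915
−0.18·log₂(0.18) = 0.4453
−0.08·log₂(0.08) = 0.2915
−0.05·log₂(0.05) = 0.2161
−0.19·log₂(0.19) = 0.4552
−0.26·log₂(0.26) = 0.5053
Sum ≈ 2.6280 → 2.6280 bits.

2.6280 bits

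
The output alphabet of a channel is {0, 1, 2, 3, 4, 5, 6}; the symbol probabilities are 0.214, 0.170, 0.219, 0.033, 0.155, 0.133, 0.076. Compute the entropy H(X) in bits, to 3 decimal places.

H = −Σ pᵢ log₂ pᵢ.
−0.214·log₂(0.214) = 0.4760
−0.170·log₂(0.170) = 0.4346
−0.219·log₂(0.219) = 0.4798
−0.033·log₂(0.033) = 0.1624
−0.155·log₂(0.155) = 0.4169
−0.133·log₂(0.133) = 0.3871
−0.076·log₂(0.076) = 0.2826
Sum ≈ 2.6394 → 2.639 bits.

2.639 bits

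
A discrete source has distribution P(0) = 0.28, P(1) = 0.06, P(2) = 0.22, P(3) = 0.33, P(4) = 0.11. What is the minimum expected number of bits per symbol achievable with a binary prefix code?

2.17 bits/symbol

Repeatedly combine the two least-probable nodes; the expected code length is the sum of the merged weights.
merge 3/50 + 11/100 → 17/100
merge 17/100 + 11/50 → 39/100
merge 7/25 + 33/100 → 61/100
merge 39/100 + 61/100 → 1
L = 17/100 + 39/100 + 61/100 + 1 = 217/100 = 2.17 bits/symbol.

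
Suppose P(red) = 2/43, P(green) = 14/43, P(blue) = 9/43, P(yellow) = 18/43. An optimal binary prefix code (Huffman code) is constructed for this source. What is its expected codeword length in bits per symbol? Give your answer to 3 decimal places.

1.837 bits/symbol

Repeatedly combine the two least-probable nodes; the expected code length is the sum of the merged weights.
merge 2/43 + 9/43 → 11/43
merge 11/43 + 14/43 → 25/43
merge 18/43 + 25/43 → 1
L = 11/43 + 25/43 + 1 = 79/43 ≈ 1.837 bits/symbol.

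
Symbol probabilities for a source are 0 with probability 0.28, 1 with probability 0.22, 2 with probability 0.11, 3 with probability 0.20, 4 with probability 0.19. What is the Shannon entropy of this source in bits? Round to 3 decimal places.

2.265 bits

H = −Σ pᵢ log₂ pᵢ.
−0.28·log₂(0.28) = 0.5142
−0.22·log₂(0.22) = 0.4806
−0.11·log₂(0.11) = 0.3503
−0.20·log₂(0.20) = 0.4644
−0.19·log₂(0.19) = 0.4552
Sum ≈ 2.2647 → 2.265 bits.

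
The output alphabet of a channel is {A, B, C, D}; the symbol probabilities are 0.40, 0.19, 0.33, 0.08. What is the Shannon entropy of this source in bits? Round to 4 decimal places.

H = −Σ pᵢ log₂ pᵢ.
−0.40·log₂(0.40) = 0.5288
−0.19·log₂(0.19) = 0.4552
−0.33·log₂(0.33) = 0.5278
−0.08·log₂(0.08) = 0.2915
Sum ≈ 1.8033 → 1.8033 bits.

1.8033 bits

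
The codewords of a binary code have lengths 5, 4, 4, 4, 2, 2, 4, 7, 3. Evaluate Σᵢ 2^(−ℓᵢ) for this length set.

0.9140625

With common denominator 2^7 = 128: Σ 2^(−ℓᵢ) = 4/128 + 8/128 + 8/128 + 8/128 + 32/128 + 32/128 + 8/128 + 1/128 + 16/128 = 117/128 = 0.9140625.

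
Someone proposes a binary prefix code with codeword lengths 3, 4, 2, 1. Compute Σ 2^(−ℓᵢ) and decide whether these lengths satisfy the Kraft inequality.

With common denominator 2^4 = 16: Σ 2^(−ℓᵢ) = 2/16 + 1/16 + 4/16 + 8/16 = 15/16 = 0.9375.
Kraft's inequality requires Σ ≤ 1; here Σ = 0.9375 ≤ 1, so such a prefix code exists.

0.9375; yes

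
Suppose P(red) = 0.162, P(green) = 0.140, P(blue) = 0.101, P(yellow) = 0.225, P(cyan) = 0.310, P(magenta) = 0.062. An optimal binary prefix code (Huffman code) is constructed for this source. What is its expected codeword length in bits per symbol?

2.465 bits/symbol

Repeatedly combine the two least-probable nodes; the expected code length is the sum of the merged weights.
merge 31/500 + 101/1000 → 163/1000
merge 7/50 + 81/500 → 151/500
merge 163/1000 + 9/40 → 97/250
merge 151/500 + 31/100 → 153/250
merge 97/250 + 153/250 → 1
L = 163/1000 + 151/500 + 97/250 + 153/250 + 1 = 493/200 = 2.465 bits/symbol.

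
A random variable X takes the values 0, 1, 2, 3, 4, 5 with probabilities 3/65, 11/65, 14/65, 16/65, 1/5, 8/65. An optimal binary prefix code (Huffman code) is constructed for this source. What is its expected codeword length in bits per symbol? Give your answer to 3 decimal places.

2.508 bits/symbol

Repeatedly combine the two least-probable nodes; the expected code length is the sum of the merged weights.
merge 3/65 + 8/65 → 11/65
merge 11/65 + 11/65 → 22/65
merge 1/5 + 14/65 → 27/65
merge 16/65 + 22/65 → 38/65
merge 27/65 + 38/65 → 1
L = 11/65 + 22/65 + 27/65 + 38/65 + 1 = 163/65 ≈ 2.508 bits/symbol.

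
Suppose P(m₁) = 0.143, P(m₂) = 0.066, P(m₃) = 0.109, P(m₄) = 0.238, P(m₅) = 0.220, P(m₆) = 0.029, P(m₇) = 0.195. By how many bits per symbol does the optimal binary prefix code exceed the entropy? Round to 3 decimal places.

0.047 bits

Entropy H = −Σ p log₂ p ≈ 2.5901 bits.
Huffman merges: 29/1000+33/500→19/200; 19/200+109/1000→51/250; 143/1000+39/200→169/500; 51/250+11/50→53/125; 119/500+169/500→72/125; 53/125+72/125→1. L = 2637/1000 ≈ 2.6370.
L − H = 2.6370 − 2.5901 = 0.047 bits.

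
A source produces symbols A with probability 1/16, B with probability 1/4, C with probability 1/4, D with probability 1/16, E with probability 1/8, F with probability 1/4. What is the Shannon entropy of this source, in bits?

2.375 bits

Each probability is a power of 1/2, so log₂(1/p) is an integer.
H = Σ p·log₂(1/p) = 1/16·4 + 1/4·2 + 1/4·2 + 1/16·4 + 1/8·3 + 1/4·2 = 2.375 bits.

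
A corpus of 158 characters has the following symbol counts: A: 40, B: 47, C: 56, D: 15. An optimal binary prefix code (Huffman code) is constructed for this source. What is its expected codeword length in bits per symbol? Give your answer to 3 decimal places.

1.994 bits/symbol

Probabilities are the counts divided by 158.
Repeatedly combine the two least-probable nodes; the expected code length is the sum of the merged weights.
merge 15/158 + 20/79 → 55/158
merge 47/158 + 55/158 → 51/79
merge 28/79 + 51/79 → 1
L = 55/158 + 51/79 + 1 = 315/158 ≈ 1.994 bits/symbol.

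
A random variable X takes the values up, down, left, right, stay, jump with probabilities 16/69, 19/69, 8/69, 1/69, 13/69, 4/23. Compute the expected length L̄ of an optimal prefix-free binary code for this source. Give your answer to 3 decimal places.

Repeatedly combine the two least-probable nodes; the expected code length is the sum of the merged weights.
merge 1/69 + 8/69 → 3/23
merge 3/23 + 4/23 → 7/23
merge 13/69 + 16/69 → 29/69
merge 19/69 + 7/23 → 40/69
merge 29/69 + 40/69 → 1
L = 3/23 + 7/23 + 29/69 + 40/69 + 1 = 56/23 ≈ 2.435 bits/symbol.

2.435 bits/symbol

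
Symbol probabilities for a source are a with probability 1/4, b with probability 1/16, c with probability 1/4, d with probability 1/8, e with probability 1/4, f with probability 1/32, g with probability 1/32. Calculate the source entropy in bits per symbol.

Each probability is a power of 1/2, so log₂(1/p) is an integer.
H = Σ p·log₂(1/p) = 1/4·2 + 1/16·4 + 1/4·2 + 1/8·3 + 1/4·2 + 1/32·5 + 1/32·5 = 2.4375 bits.

2.4375 bits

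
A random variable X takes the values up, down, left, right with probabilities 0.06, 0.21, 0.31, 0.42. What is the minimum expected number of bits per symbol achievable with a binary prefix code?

1.85 bits/symbol

Repeatedly combine the two least-probable nodes; the expected code length is the sum of the merged weights.
merge 3/50 + 21/100 → 27/100
merge 27/100 + 31/100 → 29/50
merge 21/50 + 29/50 → 1
L = 27/100 + 29/50 + 1 = 37/20 = 1.85 bits/symbol.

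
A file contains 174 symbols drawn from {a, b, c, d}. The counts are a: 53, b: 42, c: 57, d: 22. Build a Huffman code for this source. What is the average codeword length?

2 bits/symbol

Probabilities are the counts divided by 174.
Repeatedly combine the two least-probable nodes; the expected code length is the sum of the merged weights.
merge 11/87 + 7/29 → 32/87
merge 53/174 + 19/58 → 55/87
merge 32/87 + 55/87 → 1
L = 32/87 + 55/87 + 1 = 2 bits/symbol.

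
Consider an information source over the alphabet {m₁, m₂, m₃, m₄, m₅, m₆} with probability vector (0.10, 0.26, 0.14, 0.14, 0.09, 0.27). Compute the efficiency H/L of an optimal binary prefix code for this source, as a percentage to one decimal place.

Entropy H = −Σ p log₂ p ≈ 2.4544 bits.
Huffman merges: 9/100+1/10→19/100; 7/50+7/50→7/25; 19/100+13/50→9/20; 27/100+7/25→11/20; 9/20+11/20→1. L = 247/100 ≈ 2.4700.
Efficiency = H/L = 2.4544/2.4700 = 99.4%.

99.4%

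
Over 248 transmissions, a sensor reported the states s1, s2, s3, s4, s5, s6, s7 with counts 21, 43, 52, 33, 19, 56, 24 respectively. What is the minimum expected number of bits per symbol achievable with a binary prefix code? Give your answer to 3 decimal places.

2.726 bits/symbol

Probabilities are the counts divided by 248.
Repeatedly combine the two least-probable nodes; the expected code length is the sum of the merged weights.
merge 19/248 + 21/248 → 5/31
merge 3/31 + 33/248 → 57/248
merge 5/31 + 43/248 → 83/248
merge 13/62 + 7/31 → 27/62
merge 57/248 + 83/248 → 35/62
merge 27/62 + 35/62 → 1
L = 5/31 + 57/248 + 83/248 + 27/62 + 35/62 + 1 = 169/62 ≈ 2.726 bits/symbol.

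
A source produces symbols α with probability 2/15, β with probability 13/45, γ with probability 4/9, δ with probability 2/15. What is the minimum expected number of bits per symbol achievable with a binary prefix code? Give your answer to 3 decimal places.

Repeatedly combine the two least-probable nodes; the expected code length is the sum of the merged weights.
merge 2/15 + 2/15 → 4/15
merge 4/15 + 13/45 → 5/9
merge 4/9 + 5/9 → 1
L = 4/15 + 5/9 + 1 = 82/45 ≈ 1.822 bits/symbol.

1.822 bits/symbol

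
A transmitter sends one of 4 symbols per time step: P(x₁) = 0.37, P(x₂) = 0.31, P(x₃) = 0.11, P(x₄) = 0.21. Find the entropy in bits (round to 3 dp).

1.878 bits

H = −Σ pᵢ log₂ pᵢ.
−0.37·log₂(0.37) = 0.5307
−0.31·log₂(0.31) = 0.5238
−0.11·log₂(0.11) = 0.3503
−0.21·log₂(0.21) = 0.4728
Sum ≈ 1.8776 → 1.878 bits.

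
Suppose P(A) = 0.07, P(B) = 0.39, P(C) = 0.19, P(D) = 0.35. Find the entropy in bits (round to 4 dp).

H = −Σ pᵢ log₂ pᵢ.
−0.07·log₂(0.07) = 0.2686
−0.39·log₂(0.39) = 0.5298
−0.19·log₂(0.19) = 0.4552
−0.35·log₂(0.35) = 0.5301
Sum ≈ 1.7837 → 1.7837 bits.

1.7837 bits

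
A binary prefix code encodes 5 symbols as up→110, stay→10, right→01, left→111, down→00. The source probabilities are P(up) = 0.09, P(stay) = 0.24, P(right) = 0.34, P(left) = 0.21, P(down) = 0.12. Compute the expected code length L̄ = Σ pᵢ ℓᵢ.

L̄ = Σ pᵢ·ℓᵢ = 0.09·3 + 0.24·2 + 0.34·2 + 0.21·3 + 0.12·2 = 2.3 bits/symbol.

2.3 bits/symbol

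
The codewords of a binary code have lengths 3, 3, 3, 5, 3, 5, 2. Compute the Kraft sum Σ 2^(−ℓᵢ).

0.8125

With common denominator 2^5 = 32: Σ 2^(−ℓᵢ) = 4/32 + 4/32 + 4/32 + 1/32 + 4/32 + 1/32 + 8/32 = 26/32 = 0.8125.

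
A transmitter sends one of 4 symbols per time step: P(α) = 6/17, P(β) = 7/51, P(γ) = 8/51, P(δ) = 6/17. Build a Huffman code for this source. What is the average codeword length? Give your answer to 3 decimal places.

1.941 bits/symbol

Repeatedly combine the two least-probable nodes; the expected code length is the sum of the merged weights.
merge 7/51 + 8/51 → 5/17
merge 5/17 + 6/17 → 11/17
merge 6/17 + 11/17 → 1
L = 5/17 + 11/17 + 1 = 33/17 ≈ 1.941 bits/symbol.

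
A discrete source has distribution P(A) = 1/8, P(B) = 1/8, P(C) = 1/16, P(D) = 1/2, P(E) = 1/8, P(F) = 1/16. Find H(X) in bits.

2.125 bits

Each probability is a power of 1/2, so log₂(1/p) is an integer.
H = Σ p·log₂(1/p) = 1/8·3 + 1/8·3 + 1/16·4 + 1/2·1 + 1/8·3 + 1/16·4 = 2.125 bits.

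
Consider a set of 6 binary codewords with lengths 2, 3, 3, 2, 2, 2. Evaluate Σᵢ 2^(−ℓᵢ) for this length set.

With common denominator 2^3 = 8: Σ 2^(−ℓᵢ) = 2/8 + 1/8 + 1/8 + 2/8 + 2/8 + 2/8 = 10/8 = 1.25.

1.25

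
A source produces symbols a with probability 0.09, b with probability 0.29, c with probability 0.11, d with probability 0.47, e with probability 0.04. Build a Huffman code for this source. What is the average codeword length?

1.9 bits/symbol

Repeatedly combine the two least-probable nodes; the expected code length is the sum of the merged weights.
merge 1/25 + 9/100 → 13/100
merge 11/100 + 13/100 → 6/25
merge 6/25 + 29/100 → 53/100
merge 47/100 + 53/100 → 1
L = 13/100 + 6/25 + 53/100 + 1 = 19/10 = 1.9 bits/symbol.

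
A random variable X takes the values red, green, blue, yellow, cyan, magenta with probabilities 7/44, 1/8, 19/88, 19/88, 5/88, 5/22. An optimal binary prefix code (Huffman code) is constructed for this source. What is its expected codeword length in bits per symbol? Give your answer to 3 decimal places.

Repeatedly combine the two least-probable nodes; the expected code length is the sum of the merged weights.
merge 5/88 + 1/8 → 2/11
merge 7/44 + 2/11 → 15/44
merge 19/88 + 19/88 → 19/44
merge 5/22 + 15/44 → 25/44
merge 19/44 + 25/44 → 1
L = 2/11 + 15/44 + 19/44 + 25/44 + 1 = 111/44 ≈ 2.523 bits/symbol.

2.523 bits/symbol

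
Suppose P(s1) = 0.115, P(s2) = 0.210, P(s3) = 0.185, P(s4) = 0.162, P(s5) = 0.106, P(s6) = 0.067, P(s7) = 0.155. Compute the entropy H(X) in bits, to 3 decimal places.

H = −Σ pᵢ log₂ pᵢ.
−0.115·log₂(0.115) = 0.3588
−0.210·log₂(0.210) = 0.4728
−0.185·log₂(0.185) = 0.4504
−0.162·log₂(0.162) = 0.4254
−0.106·log₂(0.106) = 0.3432
−0.067·log₂(0.067) = 0.2613
−0.155·log₂(0.155) = 0.4169
Sum ≈ 2.7288 → 2.729 bits.

2.729 bits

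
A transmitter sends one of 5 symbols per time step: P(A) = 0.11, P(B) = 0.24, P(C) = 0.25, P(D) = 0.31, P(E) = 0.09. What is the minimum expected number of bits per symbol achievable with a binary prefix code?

2.2 bits/symbol

Repeatedly combine the two least-probable nodes; the expected code length is the sum of the merged weights.
merge 9/100 + 11/100 → 1/5
merge 1/5 + 6/25 → 11/25
merge 1/4 + 31/100 → 14/25
merge 11/25 + 14/25 → 1
L = 1/5 + 11/25 + 14/25 + 1 = 11/5 = 2.2 bits/symbol.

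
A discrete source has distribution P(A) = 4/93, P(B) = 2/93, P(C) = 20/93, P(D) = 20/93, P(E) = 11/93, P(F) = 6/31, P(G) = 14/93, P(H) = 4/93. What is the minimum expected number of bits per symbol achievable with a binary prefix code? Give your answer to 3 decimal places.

Repeatedly combine the two least-probable nodes; the expected code length is the sum of the merged weights.
merge 2/93 + 4/93 → 2/31
merge 4/93 + 2/31 → 10/93
merge 10/93 + 11/93 → 7/31
merge 14/93 + 6/31 → 32/93
merge 20/93 + 20/93 → 40/93
merge 7/31 + 32/93 → 53/93
merge 40/93 + 53/93 → 1
L = 2/31 + 10/93 + 7/31 + 32/93 + 40/93 + 53/93 + 1 = 85/31 ≈ 2.742 bits/symbol.

2.742 bits/symbol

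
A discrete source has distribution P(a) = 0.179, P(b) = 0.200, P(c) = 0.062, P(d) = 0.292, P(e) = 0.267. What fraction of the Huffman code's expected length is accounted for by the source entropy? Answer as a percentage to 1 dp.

Entropy H = −Σ p log₂ p ≈ 2.1846 bits.
Huffman merges: 31/500+179/1000→241/1000; 1/5+241/1000→441/1000; 267/1000+73/250→559/1000; 441/1000+559/1000→1. L = 2241/1000 ≈ 2.2410.
Efficiency = H/L = 2.1846/2.2410 = 97.5%.

97.5%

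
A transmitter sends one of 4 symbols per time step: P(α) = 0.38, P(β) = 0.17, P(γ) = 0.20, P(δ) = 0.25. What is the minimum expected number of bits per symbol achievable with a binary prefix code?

Repeatedly combine the two least-probable nodes; the expected code length is the sum of the merged weights.
merge 17/100 + 1/5 → 37/100
merge 1/4 + 37/100 → 31/50
merge 19/50 + 31/50 → 1
L = 37/100 + 31/50 + 1 = 199/100 = 1.99 bits/symbol.

1.99 bits/symbol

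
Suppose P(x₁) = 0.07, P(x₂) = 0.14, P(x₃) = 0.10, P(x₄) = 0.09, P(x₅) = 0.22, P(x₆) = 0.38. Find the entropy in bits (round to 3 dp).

2.322 bits

H = −Σ pᵢ log₂ pᵢ.
−0.07·log₂(0.07) = 0.2686
−0.14·log₂(0.14) = 0.3971
−0.10·log₂(0.10) = 0.3322
−0.09·log₂(0.09) = 0.3127
−0.22·log₂(0.22) = 0.4806
−0.38·log₂(0.38) = 0.5305
Sum ≈ 2.3215 → 2.322 bits.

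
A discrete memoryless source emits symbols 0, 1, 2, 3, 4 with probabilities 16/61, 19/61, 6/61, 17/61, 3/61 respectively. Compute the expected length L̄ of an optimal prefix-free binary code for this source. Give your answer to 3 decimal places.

Repeatedly combine the two least-probable nodes; the expected code length is the sum of the merged weights.
merge 3/61 + 6/61 → 9/61
merge 9/61 + 16/61 → 25/61
merge 17/61 + 19/61 → 36/61
merge 25/61 + 36/61 → 1
L = 9/61 + 25/61 + 36/61 + 1 = 131/61 ≈ 2.148 bits/symbol.

2.148 bits/symbol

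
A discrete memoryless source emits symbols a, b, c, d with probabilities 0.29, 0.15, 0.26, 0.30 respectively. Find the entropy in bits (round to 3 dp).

1.955 bits

H = −Σ pᵢ log₂ pᵢ.
−0.29·log₂(0.29) = 0.5179
−0.15·log₂(0.15) = 0.4105
−0.26·log₂(0.26) = 0.5053
−0.30·log₂(0.30) = 0.5211
Sum ≈ 1.9548 → 1.955 bits.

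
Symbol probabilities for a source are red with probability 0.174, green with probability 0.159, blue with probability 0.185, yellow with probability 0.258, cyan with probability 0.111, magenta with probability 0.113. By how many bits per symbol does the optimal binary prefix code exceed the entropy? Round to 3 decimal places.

0.034 bits

Entropy H = −Σ p log₂ p ≈ 2.5229 bits.
Huffman merges: 111/1000+113/1000→28/125; 159/1000+87/500→333/1000; 37/200+28/125→409/1000; 129/500+333/1000→591/1000; 409/1000+591/1000→1. L = 2557/1000 ≈ 2.5570.
L − H = 2.5570 − 2.5229 = 0.034 bits.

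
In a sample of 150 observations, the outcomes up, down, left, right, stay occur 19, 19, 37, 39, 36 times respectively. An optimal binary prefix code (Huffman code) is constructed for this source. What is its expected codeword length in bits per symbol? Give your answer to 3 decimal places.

Probabilities are the counts divided by 150.
Repeatedly combine the two least-probable nodes; the expected code length is the sum of the merged weights.
merge 19/150 + 19/150 → 19/75
merge 6/25 + 37/150 → 73/150
merge 19/75 + 13/50 → 77/150
merge 73/150 + 77/150 → 1
L = 19/75 + 73/150 + 77/150 + 1 = 169/75 ≈ 2.253 bits/symbol.

2.253 bits/symbol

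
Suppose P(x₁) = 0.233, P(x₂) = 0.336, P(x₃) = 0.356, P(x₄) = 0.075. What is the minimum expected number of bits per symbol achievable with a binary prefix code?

1.952 bits/symbol

Repeatedly combine the two least-probable nodes; the expected code length is the sum of the merged weights.
merge 3/40 + 233/1000 → 77/250
merge 77/250 + 42/125 → 161/250
merge 89/250 + 161/250 → 1
L = 77/250 + 161/250 + 1 = 244/125 = 1.952 bits/symbol.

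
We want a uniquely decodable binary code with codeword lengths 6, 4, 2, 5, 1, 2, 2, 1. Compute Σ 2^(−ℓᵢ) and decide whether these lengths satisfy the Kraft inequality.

With common denominator 2^6 = 64: Σ 2^(−ℓᵢ) = 1/64 + 4/64 + 16/64 + 2/64 + 32/64 + 16/64 + 16/64 + 32/64 = 119/64 = 1.859375.
Kraft's inequality requires Σ ≤ 1; here Σ = 1.859375 > 1, so no such prefix code exists.

1.859375; no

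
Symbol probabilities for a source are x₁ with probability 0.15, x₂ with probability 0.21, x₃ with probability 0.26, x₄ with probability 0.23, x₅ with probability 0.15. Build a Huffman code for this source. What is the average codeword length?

Repeatedly combine the two least-probable nodes; the expected code length is the sum of the merged weights.
merge 3/20 + 3/20 → 3/10
merge 21/100 + 23/100 → 11/25
merge 13/50 + 3/10 → 14/25
merge 11/25 + 14/25 → 1
L = 3/10 + 11/25 + 14/25 + 1 = 23/10 = 2.3 bits/symbol.

2.3 bits/symbol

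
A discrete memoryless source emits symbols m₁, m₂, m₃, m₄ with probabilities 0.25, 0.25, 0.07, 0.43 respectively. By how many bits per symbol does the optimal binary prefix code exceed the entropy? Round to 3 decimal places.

0.098 bits

Entropy H = −Σ p log₂ p ≈ 1.7921 bits.
Huffman merges: 7/100+1/4→8/25; 1/4+8/25→57/100; 43/100+57/100→1. L = 189/100 ≈ 1.8900.
L − H = 1.8900 − 1.7921 = 0.098 bits.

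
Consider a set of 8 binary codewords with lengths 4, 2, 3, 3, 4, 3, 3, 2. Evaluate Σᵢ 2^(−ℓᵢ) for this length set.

With common denominator 2^4 = 16: Σ 2^(−ℓᵢ) = 1/16 + 4/16 + 2/16 + 2/16 + 1/16 + 2/16 + 2/16 + 4/16 = 18/16 = 1.125.

1.125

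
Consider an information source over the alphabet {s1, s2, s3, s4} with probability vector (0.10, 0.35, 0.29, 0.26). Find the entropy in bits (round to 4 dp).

H = −Σ pᵢ log₂ pᵢ.
−0.10·log₂(0.10) = 0.3322
−0.35·log₂(0.35) = 0.5301
−0.29·log₂(0.29) = 0.5179
−0.26·log₂(0.26) = 0.5053
Sum ≈ 1.8855 → 1.8855 bits.

1.8855 bits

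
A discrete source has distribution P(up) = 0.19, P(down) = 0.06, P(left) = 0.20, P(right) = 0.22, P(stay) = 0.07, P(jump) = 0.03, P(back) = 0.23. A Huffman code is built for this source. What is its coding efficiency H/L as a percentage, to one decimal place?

98.1%

Entropy H = −Σ p log₂ p ≈ 2.5517 bits.
Huffman merges: 3/100+3/50→9/100; 7/100+9/100→4/25; 4/25+19/100→7/20; 1/5+11/50→21/50; 23/100+7/20→29/50; 21/50+29/50→1. L = 13/5 ≈ 2.6000.
Efficiency = H/L = 2.5517/2.6000 = 98.1%.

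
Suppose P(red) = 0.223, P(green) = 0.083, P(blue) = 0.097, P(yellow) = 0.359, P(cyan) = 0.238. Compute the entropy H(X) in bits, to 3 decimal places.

H = −Σ pᵢ log₂ pᵢ.
−0.223·log₂(0.223) = 0.4828
−0.083·log₂(0.083) = 0.2980
−0.097·log₂(0.097) = 0.3265
−0.359·log₂(0.359) = 0.5306
−0.238·log₂(0.238) = 0.4929
Sum ≈ 2.1308 → 2.131 bits.

2.131 bits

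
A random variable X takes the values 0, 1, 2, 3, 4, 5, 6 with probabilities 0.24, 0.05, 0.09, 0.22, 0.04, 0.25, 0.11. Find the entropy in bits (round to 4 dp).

H = −Σ pᵢ log₂ pᵢ.
−0.24·log₂(0.24) = 0.4941
−0.05·log₂(0.05) = 0.2161
−0.09·log₂(0.09) = 0.3127
−0.22·log₂(0.22) = 0.4806
−0.04·log₂(0.04) = 0.1858
−0.25·log₂(0.25) = 0.5000
−0.11·log₂(0.11) = 0.3503
Sum ≈ 2.5395 → 2.5395 bits.

2.5395 bits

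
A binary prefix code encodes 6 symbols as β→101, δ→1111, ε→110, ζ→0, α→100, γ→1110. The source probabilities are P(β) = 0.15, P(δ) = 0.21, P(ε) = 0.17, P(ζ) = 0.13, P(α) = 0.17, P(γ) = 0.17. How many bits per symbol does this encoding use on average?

L̄ = Σ pᵢ·ℓᵢ = 0.15·3 + 0.21·4 + 0.17·3 + 0.13·1 + 0.17·3 + 0.17·4 = 3.12 bits/symbol.

3.12 bits/symbol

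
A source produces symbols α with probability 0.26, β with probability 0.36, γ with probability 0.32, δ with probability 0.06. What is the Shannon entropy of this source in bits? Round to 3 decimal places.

H = −Σ pᵢ log₂ pᵢ.
−0.26·log₂(0.26) = 0.5053
−0.36·log₂(0.36) = 0.5306
−0.32·log₂(0.32) = 0.5260
−0.06·log₂(0.06) = 0.2435
Sum ≈ 1.8055 → 1.805 bits.

1.805 bits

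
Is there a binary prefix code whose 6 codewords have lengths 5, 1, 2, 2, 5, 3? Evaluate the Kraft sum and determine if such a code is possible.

1.1875; no

With common denominator 2^5 = 32: Σ 2^(−ℓᵢ) = 1/32 + 16/32 + 8/32 + 8/32 + 1/32 + 4/32 = 38/32 = 1.1875.
Kraft's inequality requires Σ ≤ 1; here Σ = 1.1875 > 1, so no such prefix code exists.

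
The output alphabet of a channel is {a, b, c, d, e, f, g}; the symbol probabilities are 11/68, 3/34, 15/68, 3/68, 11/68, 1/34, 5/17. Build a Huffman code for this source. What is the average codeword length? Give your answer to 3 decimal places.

Repeatedly combine the two least-probable nodes; the expected code length is the sum of the merged weights.
merge 1/34 + 3/68 → 5/68
merge 5/68 + 3/34 → 11/68
merge 11/68 + 11/68 → 11/34
merge 11/68 + 15/68 → 13/34
merge 5/17 + 11/34 → 21/34
merge 13/34 + 21/34 → 1
L = 5/68 + 11/68 + 11/34 + 13/34 + 21/34 + 1 = 87/34 ≈ 2.559 bits/symbol.

2.559 bits/symbol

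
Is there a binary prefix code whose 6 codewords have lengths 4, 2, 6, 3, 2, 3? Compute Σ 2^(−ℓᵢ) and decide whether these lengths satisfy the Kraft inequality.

0.828125; yes

With common denominator 2^6 = 64: Σ 2^(−ℓᵢ) = 4/64 + 16/64 + 1/64 + 8/64 + 16/64 + 8/64 = 53/64 = 0.828125.
Kraft's inequality requires Σ ≤ 1; here Σ = 0.828125 ≤ 1, so such a prefix code exists.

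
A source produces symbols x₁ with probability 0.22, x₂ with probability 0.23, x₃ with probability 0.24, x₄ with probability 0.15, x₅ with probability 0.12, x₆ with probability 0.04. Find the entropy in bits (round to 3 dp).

2.426 bits

H = −Σ pᵢ log₂ pᵢ.
−0.22·log₂(0.22) = 0.4806
−0.23·log₂(0.23) = 0.4877
−0.24·log₂(0.24) = 0.4941
−0.15·log₂(0.15) = 0.4105
−0.12·log₂(0.12) = 0.3671
−0.04·log₂(0.04) = 0.1858
Sum ≈ 2.4257 → 2.426 bits.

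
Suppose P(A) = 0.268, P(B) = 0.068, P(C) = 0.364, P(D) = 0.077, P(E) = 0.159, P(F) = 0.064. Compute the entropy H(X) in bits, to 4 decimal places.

H = −Σ pᵢ log₂ pᵢ.
−0.268·log₂(0.268) = 0.5091
−0.068·log₂(0.068) = 0.2637
−0.364·log₂(0.364) = 0.5307
−0.077·log₂(0.077) = 0.2848
−0.159·log₂(0.159) = 0.4218
−0.064·log₂(0.064) = 0.2538
Sum ≈ 2.2640 → 2.2640 bits.

2.2640 bits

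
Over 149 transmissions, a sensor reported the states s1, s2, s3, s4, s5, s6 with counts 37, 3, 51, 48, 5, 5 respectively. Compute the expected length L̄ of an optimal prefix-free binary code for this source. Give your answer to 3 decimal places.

2.134 bits/symbol

Probabilities are the counts divided by 149.
Repeatedly combine the two least-probable nodes; the expected code length is the sum of the merged weights.
merge 3/149 + 5/149 → 8/149
merge 5/149 + 8/149 → 13/149
merge 13/149 + 37/149 → 50/149
merge 48/149 + 50/149 → 98/149
merge 51/149 + 98/149 → 1
L = 8/149 + 13/149 + 50/149 + 98/149 + 1 = 318/149 ≈ 2.134 bits/symbol.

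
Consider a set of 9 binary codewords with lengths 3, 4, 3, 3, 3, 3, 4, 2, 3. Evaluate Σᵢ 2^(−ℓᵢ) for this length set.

With common denominator 2^4 = 16: Σ 2^(−ℓᵢ) = 2/16 + 1/16 + 2/16 + 2/16 + 2/16 + 2/16 + 1/16 + 4/16 + 2/16 = 18/16 = 1.125.

1.125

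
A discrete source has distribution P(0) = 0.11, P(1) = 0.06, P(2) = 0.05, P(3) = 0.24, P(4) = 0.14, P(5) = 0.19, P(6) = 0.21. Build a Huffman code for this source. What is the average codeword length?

Repeatedly combine the two least-probable nodes; the expected code length is the sum of the merged weights.
merge 1/20 + 3/50 → 11/100
merge 11/100 + 11/100 → 11/50
merge 7/50 + 19/100 → 33/100
merge 21/100 + 11/50 → 43/100
merge 6/25 + 33/100 → 57/100
merge 43/100 + 57/100 → 1
L = 11/100 + 11/50 + 33/100 + 43/100 + 57/100 + 1 = 133/50 = 2.66 bits/symbol.

2.66 bits/symbol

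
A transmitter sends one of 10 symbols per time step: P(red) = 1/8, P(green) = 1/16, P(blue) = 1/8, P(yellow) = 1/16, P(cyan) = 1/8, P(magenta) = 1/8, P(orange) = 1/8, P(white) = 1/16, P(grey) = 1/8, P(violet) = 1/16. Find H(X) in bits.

3.25 bits

Each probability is a power of 1/2, so log₂(1/p) is an integer.
H = Σ p·log₂(1/p) = 1/8·3 + 1/16·4 + 1/8·3 + 1/16·4 + 1/8·3 + 1/8·3 + 1/8·3 + 1/16·4 + 1/8·3 + 1/16·4 = 3.25 bits.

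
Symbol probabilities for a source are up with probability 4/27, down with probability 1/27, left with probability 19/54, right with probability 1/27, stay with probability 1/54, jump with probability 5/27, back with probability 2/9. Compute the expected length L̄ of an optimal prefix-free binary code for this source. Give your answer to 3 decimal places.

2.389 bits/symbol

Repeatedly combine the two least-probable nodes; the expected code length is the sum of the merged weights.
merge 1/54 + 1/27 → 1/18
merge 1/27 + 1/18 → 5/54
merge 5/54 + 4/27 → 13/54
merge 5/27 + 2/9 → 11/27
merge 13/54 + 19/54 → 16/27
merge 11/27 + 16/27 → 1
L = 1/18 + 5/54 + 13/54 + 11/27 + 16/27 + 1 = 43/18 ≈ 2.389 bits/symbol.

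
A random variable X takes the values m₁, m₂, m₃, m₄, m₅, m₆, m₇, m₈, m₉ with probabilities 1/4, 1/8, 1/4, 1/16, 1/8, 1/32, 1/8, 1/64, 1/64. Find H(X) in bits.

Each probability is a power of 1/2, so log₂(1/p) is an integer.
H = Σ p·log₂(1/p) = 1/4·2 + 1/8·3 + 1/4·2 + 1/16·4 + 1/8·3 + 1/32·5 + 1/8·3 + 1/64·6 + 1/64·6 = 2.71875 bits.

2.71875 bits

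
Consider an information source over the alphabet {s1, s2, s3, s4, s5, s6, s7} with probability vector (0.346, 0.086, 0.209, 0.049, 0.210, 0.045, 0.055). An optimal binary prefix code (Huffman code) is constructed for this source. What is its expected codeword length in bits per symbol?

Repeatedly combine the two least-probable nodes; the expected code length is the sum of the merged weights.
merge 9/200 + 49/1000 → 47/500
merge 11/200 + 43/500 → 141/1000
merge 47/500 + 141/1000 → 47/200
merge 209/1000 + 21/100 → 419/1000
merge 47/200 + 173/500 → 581/1000
merge 419/1000 + 581/1000 → 1
L = 47/500 + 141/1000 + 47/200 + 419/1000 + 581/1000 + 1 = 247/100 = 2.47 bits/symbol.

2.47 bits/symbol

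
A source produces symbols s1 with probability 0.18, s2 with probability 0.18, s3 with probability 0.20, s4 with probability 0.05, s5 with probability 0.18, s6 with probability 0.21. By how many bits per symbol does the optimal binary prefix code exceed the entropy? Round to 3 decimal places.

0.101 bits

Entropy H = −Σ p log₂ p ≈ 2.4892 bits.
Huffman merges: 1/20+9/50→23/100; 9/50+9/50→9/25; 1/5+21/100→41/100; 23/100+9/25→59/100; 41/100+59/100→1. L = 259/100 ≈ 2.5900.
L − H = 2.5900 − 2.4892 = 0.101 bits.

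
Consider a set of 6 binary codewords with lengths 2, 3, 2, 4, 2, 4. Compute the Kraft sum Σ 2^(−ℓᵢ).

1

With common denominator 2^4 = 16: Σ 2^(−ℓᵢ) = 4/16 + 2/16 + 4/16 + 1/16 + 4/16 + 1/16 = 16/16 = 1.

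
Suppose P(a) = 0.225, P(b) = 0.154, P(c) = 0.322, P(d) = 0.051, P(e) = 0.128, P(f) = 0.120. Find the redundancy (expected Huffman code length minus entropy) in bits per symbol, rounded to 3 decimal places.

Entropy H = −Σ p log₂ p ≈ 2.3919 bits.
Huffman merges: 51/1000+3/25→171/1000; 16/125+77/500→141/500; 171/1000+9/40→99/250; 141/500+161/500→151/250; 99/250+151/250→1. L = 2453/1000 ≈ 2.4530.
L − H = 2.4530 − 2.3919 = 0.061 bits.

0.061 bits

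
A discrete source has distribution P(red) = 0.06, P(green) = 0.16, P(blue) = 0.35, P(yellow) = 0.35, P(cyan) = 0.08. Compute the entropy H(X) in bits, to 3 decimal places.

H = −Σ pᵢ log₂ pᵢ.
−0.06·log₂(0.06) = 0.2435
−0.16·log₂(0.16) = 0.4230
−0.35·log₂(0.35) = 0.5301
−0.35·log₂(0.35) = 0.5301
−0.08·log₂(0.08) = 0.2915
Sum ≈ 2.0183 → 2.018 bits.

2.018 bits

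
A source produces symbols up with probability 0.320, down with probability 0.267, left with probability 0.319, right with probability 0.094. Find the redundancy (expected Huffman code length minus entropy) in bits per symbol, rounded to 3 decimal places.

Entropy H = −Σ p log₂ p ≈ 1.8812 bits.
Huffman merges: 47/500+267/1000→361/1000; 319/1000+8/25→639/1000; 361/1000+639/1000→1. L = 2 ≈ 2.0000.
L − H = 2.0000 − 1.8812 = 0.119 bits.

0.119 bits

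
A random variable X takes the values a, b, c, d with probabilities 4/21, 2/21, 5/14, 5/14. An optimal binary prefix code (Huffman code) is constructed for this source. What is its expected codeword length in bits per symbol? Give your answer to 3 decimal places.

Repeatedly combine the two least-probable nodes; the expected code length is the sum of the merged weights.
merge 2/21 + 4/21 → 2/7
merge 2/7 + 5/14 → 9/14
merge 5/14 + 9/14 → 1
L = 2/7 + 9/14 + 1 = 27/14 ≈ 1.929 bits/symbol.

1.929 bits/symbol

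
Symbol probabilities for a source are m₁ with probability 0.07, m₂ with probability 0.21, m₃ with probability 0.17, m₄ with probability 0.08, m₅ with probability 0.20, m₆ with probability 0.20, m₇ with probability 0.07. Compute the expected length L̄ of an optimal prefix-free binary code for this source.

Repeatedly combine the two least-probable nodes; the expected code length is the sum of the merged weights.
merge 7/100 + 7/100 → 7/50
merge 2/25 + 7/50 → 11/50
merge 17/100 + 1/5 → 37/100
merge 1/5 + 21/100 → 41/100
merge 11/50 + 37/100 → 59/100
merge 41/100 + 59/100 → 1
L = 7/50 + 11/50 + 37/100 + 41/100 + 59/100 + 1 = 273/100 = 2.73 bits/symbol.

2.73 bits/symbol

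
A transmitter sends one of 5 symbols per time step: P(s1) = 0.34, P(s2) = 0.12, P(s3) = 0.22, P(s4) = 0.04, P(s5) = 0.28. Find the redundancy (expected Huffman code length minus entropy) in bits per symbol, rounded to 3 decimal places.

0.083 bits

Entropy H = −Σ p log₂ p ≈ 2.0768 bits.
Huffman merges: 1/25+3/25→4/25; 4/25+11/50→19/50; 7/25+17/50→31/50; 19/50+31/50→1. L = 54/25 ≈ 2.1600.
L − H = 2.1600 − 2.0768 = 0.083 bits.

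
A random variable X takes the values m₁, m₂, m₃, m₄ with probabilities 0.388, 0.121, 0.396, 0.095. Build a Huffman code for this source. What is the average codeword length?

1.82 bits/symbol

Repeatedly combine the two least-probable nodes; the expected code length is the sum of the merged weights.
merge 19/200 + 121/1000 → 27/125
merge 27/125 + 97/250 → 151/250
merge 99/250 + 151/250 → 1
L = 27/125 + 151/250 + 1 = 91/50 = 1.82 bits/symbol.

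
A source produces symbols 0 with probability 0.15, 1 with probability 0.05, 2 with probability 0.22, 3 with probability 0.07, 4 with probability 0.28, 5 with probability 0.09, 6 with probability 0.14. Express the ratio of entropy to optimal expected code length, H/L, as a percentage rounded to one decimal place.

Entropy H = −Σ p log₂ p ≈ 2.5998 bits.
Huffman merges: 1/20+7/100→3/25; 9/100+3/25→21/100; 7/50+3/20→29/100; 21/100+11/50→43/100; 7/25+29/100→57/100; 43/100+57/100→1. L = 131/50 ≈ 2.6200.
Efficiency = H/L = 2.5998/2.6200 = 99.2%.

99.2%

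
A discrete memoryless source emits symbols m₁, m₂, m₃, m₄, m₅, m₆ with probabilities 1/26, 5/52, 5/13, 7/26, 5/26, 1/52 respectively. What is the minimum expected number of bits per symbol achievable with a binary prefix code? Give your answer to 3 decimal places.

2.173 bits/symbol

Repeatedly combine the two least-probable nodes; the expected code length is the sum of the merged weights.
merge 1/52 + 1/26 → 3/52
merge 3/52 + 5/52 → 2/13
merge 2/13 + 5/26 → 9/26
merge 7/26 + 9/26 → 8/13
merge 5/13 + 8/13 → 1
L = 3/52 + 2/13 + 9/26 + 8/13 + 1 = 113/52 ≈ 2.173 bits/symbol.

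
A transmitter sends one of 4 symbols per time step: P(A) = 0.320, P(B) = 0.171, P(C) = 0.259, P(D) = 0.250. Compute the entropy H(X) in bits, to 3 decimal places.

H = −Σ pᵢ log₂ pᵢ.
−0.320·log₂(0.320) = 0.5260
−0.171·log₂(0.171) = 0.4357
−0.259·log₂(0.259) = 0.5048
−0.250·log₂(0.250) = 0.5000
Sum ≈ 1.9665 → 1.967 bits.

1.967 bits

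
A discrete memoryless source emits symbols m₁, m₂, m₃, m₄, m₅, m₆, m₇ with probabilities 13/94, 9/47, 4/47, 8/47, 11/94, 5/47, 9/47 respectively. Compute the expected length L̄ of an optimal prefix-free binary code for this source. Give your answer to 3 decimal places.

Repeatedly combine the two least-probable nodes; the expected code length is the sum of the merged weights.
merge 4/47 + 5/47 → 9/47
merge 11/94 + 13/94 → 12/47
merge 8/47 + 9/47 → 17/47
merge 9/47 + 9/47 → 18/47
merge 12/47 + 17/47 → 29/47
merge 18/47 + 29/47 → 1
L = 9/47 + 12/47 + 17/47 + 18/47 + 29/47 + 1 = 132/47 ≈ 2.809 bits/symbol.

2.809 bits/symbol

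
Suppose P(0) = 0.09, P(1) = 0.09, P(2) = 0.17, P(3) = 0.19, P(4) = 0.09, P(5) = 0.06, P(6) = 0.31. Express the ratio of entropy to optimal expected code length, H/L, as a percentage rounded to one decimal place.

Entropy H = −Σ p log₂ p ≈ 2.5951 bits.
Huffman merges: 3/50+9/100→3/20; 9/100+9/100→9/50; 3/20+17/100→8/25; 9/50+19/100→37/100; 31/100+8/25→63/100; 37/100+63/100→1. L = 53/20 ≈ 2.6500.
Efficiency = H/L = 2.5951/2.6500 = 97.9%.

97.9%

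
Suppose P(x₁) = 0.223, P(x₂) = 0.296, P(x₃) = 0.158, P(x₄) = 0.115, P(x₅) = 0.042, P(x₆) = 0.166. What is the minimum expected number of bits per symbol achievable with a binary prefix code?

Repeatedly combine the two least-probable nodes; the expected code length is the sum of the merged weights.
merge 21/500 + 23/200 → 157/1000
merge 157/1000 + 79/500 → 63/200
merge 83/500 + 223/1000 → 389/1000
merge 37/125 + 63/200 → 611/1000
merge 389/1000 + 611/1000 → 1
L = 157/1000 + 63/200 + 389/1000 + 611/1000 + 1 = 309/125 = 2.472 bits/symbol.

2.472 bits/symbol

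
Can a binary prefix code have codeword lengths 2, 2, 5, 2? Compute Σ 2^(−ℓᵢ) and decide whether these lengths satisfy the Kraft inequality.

0.78125; yes

With common denominator 2^5 = 32: Σ 2^(−ℓᵢ) = 8/32 + 8/32 + 1/32 + 8/32 = 25/32 = 0.78125.
Kraft's inequality requires Σ ≤ 1; here Σ = 0.78125 ≤ 1, so such a prefix code exists.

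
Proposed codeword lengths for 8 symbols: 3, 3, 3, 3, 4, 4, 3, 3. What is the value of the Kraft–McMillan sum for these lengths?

With common denominator 2^4 = 16: Σ 2^(−ℓᵢ) = 2/16 + 2/16 + 2/16 + 2/16 + 1/16 + 1/16 + 2/16 + 2/16 = 14/16 = 0.875.

0.875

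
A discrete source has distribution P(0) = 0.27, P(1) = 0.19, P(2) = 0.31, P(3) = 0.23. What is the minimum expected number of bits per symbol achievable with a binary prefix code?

2 bits/symbol

Repeatedly combine the two least-probable nodes; the expected code length is the sum of the merged weights.
merge 19/100 + 23/100 → 21/50
merge 27/100 + 31/100 → 29/50
merge 21/50 + 29/50 → 1
L = 21/50 + 29/50 + 1 = 2 bits/symbol.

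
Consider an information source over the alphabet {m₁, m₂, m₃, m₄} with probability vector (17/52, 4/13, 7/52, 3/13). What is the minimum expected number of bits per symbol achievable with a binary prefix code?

2 bits/symbol

Repeatedly combine the two least-probable nodes; the expected code length is the sum of the merged weights.
merge 7/52 + 3/13 → 19/52
merge 4/13 + 17/52 → 33/52
merge 19/52 + 33/52 → 1
L = 19/52 + 33/52 + 1 = 2 bits/symbol.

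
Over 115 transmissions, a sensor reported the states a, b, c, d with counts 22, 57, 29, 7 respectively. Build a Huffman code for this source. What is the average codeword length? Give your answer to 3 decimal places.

1.757 bits/symbol

Probabilities are the counts divided by 115.
Repeatedly combine the two least-probable nodes; the expected code length is the sum of the merged weights.
merge 7/115 + 22/115 → 29/115
merge 29/115 + 29/115 → 58/115
merge 57/115 + 58/115 → 1
L = 29/115 + 58/115 + 1 = 202/115 ≈ 1.757 bits/symbol.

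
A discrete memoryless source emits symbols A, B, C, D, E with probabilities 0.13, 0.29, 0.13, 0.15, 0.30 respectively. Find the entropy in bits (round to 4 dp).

2.2148 bits

H = −Σ pᵢ log₂ pᵢ.
−0.13·log₂(0.13) = 0.3826
−0.29·log₂(0.29) = 0.5179
−0.13·log₂(0.13) = 0.3826
−0.15·log₂(0.15) = 0.4105
−0.30·log₂(0.30) = 0.5211
Sum ≈ 2.2148 → 2.2148 bits.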